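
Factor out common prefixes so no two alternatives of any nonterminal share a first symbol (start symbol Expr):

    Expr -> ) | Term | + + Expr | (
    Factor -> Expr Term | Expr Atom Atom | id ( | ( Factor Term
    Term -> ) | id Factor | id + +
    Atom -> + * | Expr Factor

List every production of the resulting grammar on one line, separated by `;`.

Expr -> ) | Term | + + Expr | (; Factor -> id ( | ( Factor Term | Expr Factor1; Term -> ) | id Term1; Atom -> + * | Expr Factor; Factor1 -> Term | Atom Atom; Term1 -> Factor | + +

Factor has alternatives sharing prefix 'Expr': factor to Factor → Expr Factor1 with Factor1 → Term | Atom Atom.
Term has alternatives sharing prefix 'id': factor to Term → id Term1 with Term1 → Factor | + +.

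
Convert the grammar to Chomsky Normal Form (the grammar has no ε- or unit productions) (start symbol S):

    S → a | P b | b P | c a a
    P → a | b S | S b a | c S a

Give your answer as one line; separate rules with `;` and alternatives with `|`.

Introduce a nonterminal for each terminal appearing in a rule of length ≥ 2: X1 → b, X2 → c, X3 → a.
Binarize each right-hand side of length ≥ 3 by chaining fresh nonterminals (Y1, Y2, …): affected rules were S → X2 X3 X3; P → S X1 X3; P → X2 S X3.

S → a | P X1 | X1 P | X2 Y1; P → a | X1 S | S Y2 | X2 Y3; X1 → b; X2 → c; X3 → a; Y1 → X3 X3; Y2 → X1 X3; Y3 → S X3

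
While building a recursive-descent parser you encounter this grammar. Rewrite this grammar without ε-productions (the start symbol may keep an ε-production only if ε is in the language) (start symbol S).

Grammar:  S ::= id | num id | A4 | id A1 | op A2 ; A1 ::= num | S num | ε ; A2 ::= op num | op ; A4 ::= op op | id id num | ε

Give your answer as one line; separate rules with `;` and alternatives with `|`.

S ::= id | num id | A4 | id A1 | op A2 | ε; A1 ::= num | S num; A2 ::= op num | op; A4 ::= op op | id id num

The nullable symbols are {A1, A4, S}.
ε ∈ L(G) since S is nullable, so keep S → ε.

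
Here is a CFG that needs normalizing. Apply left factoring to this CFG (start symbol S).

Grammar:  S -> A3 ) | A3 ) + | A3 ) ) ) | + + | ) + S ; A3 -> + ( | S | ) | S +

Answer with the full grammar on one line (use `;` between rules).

S has alternatives sharing prefix 'A3 )': factor to S → A3 ) S' with S' → ε | + | ) ).
A3 has alternatives sharing prefix 'S': factor to A3 → S A3' with A3' → ε | +.

S -> + + | ) + S | A3 ) S'; A3 -> + ( | ) | S A3'; S' -> ε | + | ) ); A3' -> ε | +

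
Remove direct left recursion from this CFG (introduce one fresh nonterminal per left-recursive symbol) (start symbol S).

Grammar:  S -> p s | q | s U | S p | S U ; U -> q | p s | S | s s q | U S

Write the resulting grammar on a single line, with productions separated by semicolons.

Directly left-recursive nonterminals: S, U.
For S: α = {p, U}, β = {p s, q, s U}. Rewrite as S → β S' and S' → α S' | ε.
For U: α = {S}, β = {q, p s, S, s s q}. Rewrite as U → β U' and U' → α U' | ε.

S -> p s S' | q S' | s U S'; U -> q U' | p s U' | S U' | s s q U'; S' -> p S' | U S' | epsilon; U' -> S U' | epsilon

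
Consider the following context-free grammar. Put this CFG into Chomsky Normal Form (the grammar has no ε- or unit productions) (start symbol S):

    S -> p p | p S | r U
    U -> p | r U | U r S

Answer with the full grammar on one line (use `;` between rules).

S -> X1 X1 | X1 S | X2 U; U -> p | X2 U | U Y1; X1 -> p; X2 -> r; Y1 -> X2 S

Introduce a nonterminal for each terminal appearing in a rule of length ≥ 2: X1 → p, X2 → r.
Binarize each right-hand side of length ≥ 3 by chaining fresh nonterminals (Y1, Y2, …): affected rules were U → U X2 S.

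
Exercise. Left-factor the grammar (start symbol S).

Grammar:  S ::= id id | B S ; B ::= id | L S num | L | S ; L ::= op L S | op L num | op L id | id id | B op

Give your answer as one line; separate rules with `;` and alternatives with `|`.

S ::= id id | B S; B ::= id | S | L B'; L ::= id id | B op | op L L'; B' ::= S num | epsilon; L' ::= S | num | id

B has alternatives sharing prefix 'L': factor to B → L B' with B' → S num | ε.
L has alternatives sharing prefix 'op L': factor to L → op L L' with L' → S | num | id.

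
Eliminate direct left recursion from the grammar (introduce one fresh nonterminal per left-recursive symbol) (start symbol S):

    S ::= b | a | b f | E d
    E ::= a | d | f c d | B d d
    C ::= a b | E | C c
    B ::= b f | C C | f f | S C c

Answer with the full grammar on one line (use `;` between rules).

Left recursion appears on C.
For C: α = {c}, β = {a b, E}. Rewrite as C → β C' and C' → α C' | ε.

S ::= b | a | b f | E d; E ::= a | d | f c d | B d d; C ::= a b C' | E C'; B ::= b f | C C | f f | S C c; C' ::= c C' | eps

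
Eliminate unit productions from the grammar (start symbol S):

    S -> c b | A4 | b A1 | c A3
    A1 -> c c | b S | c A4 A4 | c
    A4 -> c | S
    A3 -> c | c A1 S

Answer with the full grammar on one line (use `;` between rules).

S -> c | c b | b A1 | c A3; A1 -> c c | b S | c A4 A4 | c; A4 -> c | c b | b A1 | c A3; A3 -> c | c A1 S

Unit pairs: A4 ⇒* {S}; S ⇒* {A4}.
For every A with A ⇒* B via unit rules, add B's non-unit alternatives to A; then delete every rule of the form X → Y.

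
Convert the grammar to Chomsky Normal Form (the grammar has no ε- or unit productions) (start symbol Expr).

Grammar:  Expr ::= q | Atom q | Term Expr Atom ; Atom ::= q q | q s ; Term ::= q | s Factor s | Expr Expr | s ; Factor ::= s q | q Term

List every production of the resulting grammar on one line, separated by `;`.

Expr ::= q | Atom X1 | Term Y1; Atom ::= X1 X1 | X1 X2; Term ::= q | X2 Y2 | Expr Expr | s; Factor ::= X2 X1 | X1 Term; X1 ::= q; X2 ::= s; Y1 ::= Expr Atom; Y2 ::= Factor X2

Introduce a nonterminal for each terminal appearing in a rule of length ≥ 2: X1 → q, X2 → s.
Binarize each right-hand side of length ≥ 3 by chaining fresh nonterminals (Y1, Y2, …): affected rules were Expr → Term Expr Atom; Term → X2 Factor X2.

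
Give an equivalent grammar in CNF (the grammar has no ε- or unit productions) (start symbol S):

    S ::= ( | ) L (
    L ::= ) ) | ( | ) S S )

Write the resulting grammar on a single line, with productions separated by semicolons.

S ::= ( | X1 Y1; L ::= X1 X1 | ( | X1 Y2; X1 ::= ); X2 ::= (; Y1 ::= L X2; Y2 ::= S Y3; Y3 ::= S X1

Introduce a nonterminal for each terminal appearing in a rule of length ≥ 2: X1 → ), X2 → (.
Binarize each right-hand side of length ≥ 3 by chaining fresh nonterminals (Y1, Y2, …): affected rules were S → X1 L X2; L → X1 S S X1.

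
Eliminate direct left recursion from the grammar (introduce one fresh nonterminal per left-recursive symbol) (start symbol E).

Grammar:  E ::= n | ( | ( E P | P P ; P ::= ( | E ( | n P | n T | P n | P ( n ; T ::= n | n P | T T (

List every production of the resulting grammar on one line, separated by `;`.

E ::= n | ( | ( E P | P P; P ::= ( P' | E ( P' | n P P' | n T P'; T ::= n T' | n P T'; P' ::= n P' | ( n P' | ε; T' ::= T ( T' | ε

Left recursion appears on P, T.
For P: α = {n, ( n}, β = {(, E (, n P, n T}. Rewrite as P → β P' and P' → α P' | ε.
For T: α = {T (}, β = {n, n P}. Rewrite as T → β T' and T' → α T' | ε.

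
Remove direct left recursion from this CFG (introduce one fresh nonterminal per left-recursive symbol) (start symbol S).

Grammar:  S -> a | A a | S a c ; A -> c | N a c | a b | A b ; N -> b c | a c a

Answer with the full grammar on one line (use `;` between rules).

Directly left-recursive nonterminals: S, A.
For S: α = {a c}, β = {a, A a}. Rewrite as S → β S' and S' → α S' | ε.
For A: α = {b}, β = {c, N a c, a b}. Rewrite as A → β A' and A' → α A' | ε.

S -> a S' | A a S'; A -> c A' | N a c A' | a b A'; N -> b c | a c a; S' -> a c S' | ε; A' -> b A' | ε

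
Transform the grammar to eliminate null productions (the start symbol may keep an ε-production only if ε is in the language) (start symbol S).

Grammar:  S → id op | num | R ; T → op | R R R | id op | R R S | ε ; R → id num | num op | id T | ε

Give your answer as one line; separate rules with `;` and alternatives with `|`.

S → id op | num | R | ε; T → op | R R R | R R | R | id op | R R S | R S | S; R → id num | num op | id T | id

Nullable nonterminals: {R, S, T}.
ε ∈ L(G) since S is nullable, so keep S → ε.
Add the nullable-subset variants: T → R R R gives R R R | R R | R. T → R R S gives R R S | R S | S. R → id T gives id T | id.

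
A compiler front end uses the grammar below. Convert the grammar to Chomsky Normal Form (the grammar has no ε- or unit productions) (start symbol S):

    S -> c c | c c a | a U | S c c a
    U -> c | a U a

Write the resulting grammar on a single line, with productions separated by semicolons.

Introduce a nonterminal for each terminal appearing in a rule of length ≥ 2: X1 → c, X2 → a.
Binarize each right-hand side of length ≥ 3 by chaining fresh nonterminals (Y1, Y2, …): affected rules were S → X1 X1 X2; S → S X1 X1 X2; U → X2 U X2.

S -> X1 X1 | X1 Y1 | X2 U | S Y2; U -> c | X2 Y4; X1 -> c; X2 -> a; Y1 -> X1 X2; Y2 -> X1 Y3; Y3 -> X1 X2; Y4 -> U X2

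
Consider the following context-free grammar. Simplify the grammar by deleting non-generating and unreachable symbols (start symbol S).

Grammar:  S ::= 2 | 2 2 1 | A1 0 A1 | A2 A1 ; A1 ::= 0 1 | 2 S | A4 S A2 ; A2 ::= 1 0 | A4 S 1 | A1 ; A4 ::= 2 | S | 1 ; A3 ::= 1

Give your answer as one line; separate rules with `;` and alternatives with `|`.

Generating nonterminals: {A1, A2, A3, A4, S}.
Reachable from S after that: {A1, A2, A4, S}.
Removed useless symbols: {A3} and every production mentioning them.

S ::= 2 | 2 2 1 | A1 0 A1 | A2 A1; A1 ::= 0 1 | 2 S | A4 S A2; A2 ::= 1 0 | A4 S 1 | A1; A4 ::= 2 | S | 1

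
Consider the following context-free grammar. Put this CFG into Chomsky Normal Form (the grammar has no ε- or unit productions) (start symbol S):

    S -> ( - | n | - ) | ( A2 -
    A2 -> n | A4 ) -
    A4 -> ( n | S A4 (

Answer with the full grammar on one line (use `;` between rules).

Introduce a nonterminal for each terminal appearing in a rule of length ≥ 2: X1 → (, X2 → -, X3 → ), X4 → n.
Binarize each right-hand side of length ≥ 3 by chaining fresh nonterminals (Y1, Y2, …): affected rules were S → X1 A2 X2; A2 → A4 X3 X2; A4 → S A4 X1.

S -> X1 X2 | n | X2 X3 | X1 Y1; A2 -> n | A4 Y2; A4 -> X1 X4 | S Y3; X1 -> (; X2 -> -; X3 -> ); X4 -> n; Y1 -> A2 X2; Y2 -> X3 X2; Y3 -> A4 X1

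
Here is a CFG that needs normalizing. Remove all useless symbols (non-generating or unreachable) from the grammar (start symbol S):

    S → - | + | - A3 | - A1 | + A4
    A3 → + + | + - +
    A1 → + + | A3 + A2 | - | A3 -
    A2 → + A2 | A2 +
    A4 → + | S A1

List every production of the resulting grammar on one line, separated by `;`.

S → - | + | - A3 | - A1 | + A4; A3 → + + | + - +; A1 → + + | - | A3 -; A4 → + | S A1

Generating nonterminals: {A1, A3, A4, S}.
Reachable from S after that: {A1, A3, A4, S}.
Removed useless symbols: {A2} and every production mentioning them.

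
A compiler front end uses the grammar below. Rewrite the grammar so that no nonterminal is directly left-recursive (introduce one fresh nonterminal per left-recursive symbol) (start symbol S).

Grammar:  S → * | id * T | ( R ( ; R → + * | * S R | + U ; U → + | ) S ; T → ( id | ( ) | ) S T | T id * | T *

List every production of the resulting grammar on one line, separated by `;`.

S → * | id * T | ( R (; R → + * | * S R | + U; U → + | ) S; T → ( id T' | ( ) T' | ) S T T'; T' → id * T' | * T' | ε

Left recursion appears on T.
For T: α = {id *, *}, β = {( id, ( ), ) S T}. Rewrite as T → β T' and T' → α T' | ε.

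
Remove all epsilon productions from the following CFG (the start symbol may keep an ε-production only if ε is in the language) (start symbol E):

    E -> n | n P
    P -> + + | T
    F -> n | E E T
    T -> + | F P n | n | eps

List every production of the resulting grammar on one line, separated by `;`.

E -> n | n P; P -> + + | T; F -> n | E E T | E E; T -> + | F P n | F n | n

The nullable symbols are {P, T}.
ε ∉ L(G), so no ε-production is kept.
Expand every rule over subsets of its nullable positions: F → E E T gives E E T | E E. T → F P n gives F P n | F n.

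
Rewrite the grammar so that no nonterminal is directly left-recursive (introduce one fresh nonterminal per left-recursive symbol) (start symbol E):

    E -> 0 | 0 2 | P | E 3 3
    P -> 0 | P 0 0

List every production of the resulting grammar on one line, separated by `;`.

Directly left-recursive nonterminals: E, P.
For E: α = {3 3}, β = {0, 0 2, P}. Rewrite as E → β E' and E' → α E' | ε.
For P: α = {0 0}, β = {0}. Rewrite as P → β P' and P' → α P' | ε.

E -> 0 E' | 0 2 E' | P E'; P -> 0 P'; E' -> 3 3 E' | ε; P' -> 0 0 P' | ε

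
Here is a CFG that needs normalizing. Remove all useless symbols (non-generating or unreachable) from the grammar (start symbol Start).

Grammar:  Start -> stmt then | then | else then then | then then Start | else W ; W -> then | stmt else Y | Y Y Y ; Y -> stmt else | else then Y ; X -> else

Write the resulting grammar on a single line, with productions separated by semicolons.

Start -> stmt then | then | else then then | then then Start | else W; W -> then | stmt else Y | Y Y Y; Y -> stmt else | else then Y

Generating nonterminals: {Start, W, X, Y}.
Reachable from Start after that: {Start, W, Y}.
Removed useless symbols: {X} and every production mentioning them.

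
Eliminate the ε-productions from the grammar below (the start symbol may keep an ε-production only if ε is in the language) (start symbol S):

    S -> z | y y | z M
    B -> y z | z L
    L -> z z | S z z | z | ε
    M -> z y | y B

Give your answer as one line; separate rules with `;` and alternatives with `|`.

Nullable nonterminals: {L}.
ε ∉ L(G), so no ε-production is kept.
Add the nullable-subset variants: B → z L gives z L | z.

S -> z | y y | z M; B -> y z | z L | z; L -> z z | S z z | z; M -> z y | y B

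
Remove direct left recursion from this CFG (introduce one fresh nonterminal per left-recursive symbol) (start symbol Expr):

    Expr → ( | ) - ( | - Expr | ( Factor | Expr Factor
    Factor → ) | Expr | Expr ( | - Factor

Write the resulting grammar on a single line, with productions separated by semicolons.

Directly left-recursive nonterminal: Expr.
For Expr: α = {Factor}, β = {(, ) - (, - Expr, ( Factor}. Rewrite as Expr → β Expr1 and Expr1 → α Expr1 | ε.

Expr → ( Expr1 | ) - ( Expr1 | - Expr Expr1 | ( Factor Expr1; Factor → ) | Expr | Expr ( | - Factor; Expr1 → Factor Expr1 | ε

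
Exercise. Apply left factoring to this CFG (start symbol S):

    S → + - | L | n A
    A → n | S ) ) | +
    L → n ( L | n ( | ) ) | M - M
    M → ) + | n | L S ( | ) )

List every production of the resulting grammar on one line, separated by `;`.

S → + - | L | n A; A → n | S ) ) | +; L → ) ) | M - M | n ( L'; M → n | L S ( | ) M'; L' → L | eps; M' → + | )

L has alternatives sharing prefix 'n (': factor to L → n ( L' with L' → L | ε.
M has alternatives sharing prefix ')': factor to M → ) M' with M' → + | ).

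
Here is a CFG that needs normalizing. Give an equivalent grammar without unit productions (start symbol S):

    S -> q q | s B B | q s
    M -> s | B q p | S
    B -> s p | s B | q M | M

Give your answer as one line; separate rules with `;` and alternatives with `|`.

S -> q q | s B B | q s; M -> q q | s B B | q s | s | B q p; B -> s p | s B | q M | q q | s B B | q s | s | B q p

Unit pairs: B ⇒* {M, S}; M ⇒* {S}.
For every A with A ⇒* B via unit rules, add B's non-unit alternatives to A; then delete every rule of the form X → Y.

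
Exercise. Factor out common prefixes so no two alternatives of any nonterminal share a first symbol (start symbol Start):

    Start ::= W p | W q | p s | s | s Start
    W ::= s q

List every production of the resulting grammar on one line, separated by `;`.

Start has alternatives sharing prefix 'W': factor to Start → W Start1 with Start1 → p | q.
Start has alternatives sharing prefix 's': factor to Start → s Start2 with Start2 → ε | Start.

Start ::= p s | W Start1 | s Start2; W ::= s q; Start1 ::= p | q; Start2 ::= ε | Start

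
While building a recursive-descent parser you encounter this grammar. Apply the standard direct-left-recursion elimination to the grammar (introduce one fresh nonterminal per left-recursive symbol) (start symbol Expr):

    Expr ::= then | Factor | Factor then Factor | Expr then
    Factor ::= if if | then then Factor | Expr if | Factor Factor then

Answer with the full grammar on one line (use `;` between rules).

Expr ::= then Expr1 | Factor Expr1 | Factor then Factor Expr1; Factor ::= if if Factor1 | then then Factor Factor1 | Expr if Factor1; Expr1 ::= then Expr1 | ε; Factor1 ::= Factor then Factor1 | ε

Directly left-recursive nonterminals: Expr, Factor.
For Expr: α = {then}, β = {then, Factor, Factor then Factor}. Rewrite as Expr → β Expr1 and Expr1 → α Expr1 | ε.
For Factor: α = {Factor then}, β = {if if, then then Factor, Expr if}. Rewrite as Factor → β Factor1 and Factor1 → α Factor1 | ε.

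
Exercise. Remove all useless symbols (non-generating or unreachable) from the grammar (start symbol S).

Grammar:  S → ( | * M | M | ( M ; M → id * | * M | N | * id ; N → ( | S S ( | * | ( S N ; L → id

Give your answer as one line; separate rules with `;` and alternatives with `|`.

Generating nonterminals: {L, M, N, S}.
Reachable from S after that: {M, N, S}.
Removed useless symbols: {L} and every production mentioning them.

S → ( | * M | M | ( M; M → id * | * M | N | * id; N → ( | S S ( | * | ( S N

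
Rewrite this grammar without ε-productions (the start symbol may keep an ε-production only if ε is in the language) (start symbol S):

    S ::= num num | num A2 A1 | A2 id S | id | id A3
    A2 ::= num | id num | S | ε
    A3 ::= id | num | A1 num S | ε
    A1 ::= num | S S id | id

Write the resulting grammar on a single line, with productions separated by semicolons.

S ::= num num | num A2 A1 | num A1 | A2 id S | id S | id | id A3; A2 ::= num | id num | S; A3 ::= id | num | A1 num S; A1 ::= num | S S id | id

Nullable nonterminals: {A2, A3}.
ε ∉ L(G), so no ε-production is kept.
Add the nullable-subset variants: S → num A2 A1 gives num A2 A1 | num A1. S → A2 id S gives A2 id S | id S.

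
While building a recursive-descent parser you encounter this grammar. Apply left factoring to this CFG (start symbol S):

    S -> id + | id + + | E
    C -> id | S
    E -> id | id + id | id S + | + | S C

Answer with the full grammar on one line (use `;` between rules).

S has alternatives sharing prefix 'id +': factor to S → id + S' with S' → ε | +.
E has alternatives sharing prefix 'id': factor to E → id E' with E' → ε | + id | S +.

S -> E | id + S'; C -> id | S; E -> + | S C | id E'; S' -> ε | +; E' -> ε | + id | S +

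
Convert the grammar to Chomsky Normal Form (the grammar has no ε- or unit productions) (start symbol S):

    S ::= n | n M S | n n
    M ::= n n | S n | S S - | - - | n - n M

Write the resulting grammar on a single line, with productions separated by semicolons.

S ::= n | X1 Y1 | X1 X1; M ::= X1 X1 | S X1 | S Y2 | X2 X2 | X1 Y3; X1 ::= n; X2 ::= -; Y1 ::= M S; Y2 ::= S X2; Y3 ::= X2 Y4; Y4 ::= X1 M

Introduce a nonterminal for each terminal appearing in a rule of length ≥ 2: X1 → n, X2 → -.
Binarize each right-hand side of length ≥ 3 by chaining fresh nonterminals (Y1, Y2, …): affected rules were S → X1 M S; M → S S X2; M → X1 X2 X1 M.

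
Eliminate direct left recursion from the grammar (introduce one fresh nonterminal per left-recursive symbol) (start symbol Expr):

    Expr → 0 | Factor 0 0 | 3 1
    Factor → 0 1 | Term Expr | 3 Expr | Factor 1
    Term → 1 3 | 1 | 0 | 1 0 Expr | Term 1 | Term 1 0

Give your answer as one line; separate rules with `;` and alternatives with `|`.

Directly left-recursive nonterminals: Factor, Term.
For Factor: α = {1}, β = {0 1, Term Expr, 3 Expr}. Rewrite as Factor → β Factor1 and Factor1 → α Factor1 | ε.
For Term: α = {1, 1 0}, β = {1 3, 1, 0, 1 0 Expr}. Rewrite as Term → β Term1 and Term1 → α Term1 | ε.

Expr → 0 | Factor 0 0 | 3 1; Factor → 0 1 Factor1 | Term Expr Factor1 | 3 Expr Factor1; Term → 1 3 Term1 | 1 Term1 | 0 Term1 | 1 0 Expr Term1; Factor1 → 1 Factor1 | ε; Term1 → 1 Term1 | 1 0 Term1 | ε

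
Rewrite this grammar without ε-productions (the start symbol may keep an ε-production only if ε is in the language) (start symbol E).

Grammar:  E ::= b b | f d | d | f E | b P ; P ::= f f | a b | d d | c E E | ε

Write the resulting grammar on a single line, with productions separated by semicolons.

E ::= b b | f d | d | f E | b P | b; P ::= f f | a b | d d | c E E

The nullable symbols are {P}.
ε ∉ L(G), so no ε-production is kept.
Add the nullable-subset variants: E → b P gives b P | b.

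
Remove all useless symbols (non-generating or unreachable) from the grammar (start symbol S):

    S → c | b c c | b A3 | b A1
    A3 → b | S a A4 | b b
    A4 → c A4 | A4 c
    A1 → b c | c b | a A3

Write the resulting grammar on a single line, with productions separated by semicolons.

Generating nonterminals: {A1, A3, S}.
Reachable from S after that: {A1, A3, S}.
Removed useless symbols: {A4} and every production mentioning them.

S → c | b c c | b A3 | b A1; A3 → b | b b; A1 → b c | c b | a A3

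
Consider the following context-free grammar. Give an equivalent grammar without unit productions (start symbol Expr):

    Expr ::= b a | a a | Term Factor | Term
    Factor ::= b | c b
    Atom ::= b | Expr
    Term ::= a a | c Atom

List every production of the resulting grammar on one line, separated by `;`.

Unit pairs: Atom ⇒* {Expr, Term}; Expr ⇒* {Term}.
Replace each nonterminal's rules with the union of the non-unit rules of every nonterminal it unit-derives.

Expr ::= a a | c Atom | b a | Term Factor; Factor ::= b | c b; Atom ::= a a | c Atom | b | b a | Term Factor; Term ::= a a | c Atom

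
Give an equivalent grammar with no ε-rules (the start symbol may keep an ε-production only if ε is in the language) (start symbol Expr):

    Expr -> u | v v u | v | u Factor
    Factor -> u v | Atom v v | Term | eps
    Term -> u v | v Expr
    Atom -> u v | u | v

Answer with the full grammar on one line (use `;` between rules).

Expr -> u | v v u | v | u Factor; Factor -> u v | Atom v v | Term; Term -> u v | v Expr; Atom -> u v | u | v

Nullable nonterminals: {Factor}.
ε ∉ L(G), so no ε-production is kept.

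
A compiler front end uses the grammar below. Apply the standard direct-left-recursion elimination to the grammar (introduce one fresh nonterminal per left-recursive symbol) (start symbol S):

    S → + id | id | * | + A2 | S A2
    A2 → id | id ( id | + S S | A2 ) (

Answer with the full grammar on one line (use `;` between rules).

Left recursion appears on S, A2.
For S: α = {A2}, β = {+ id, id, *, + A2}. Rewrite as S → β S' and S' → α S' | ε.
For A2: α = {) (}, β = {id, id ( id, + S S}. Rewrite as A2 → β A2' and A2' → α A2' | ε.

S → + id S' | id S' | * S' | + A2 S'; A2 → id A2' | id ( id A2' | + S S A2'; S' → A2 S' | ε; A2' → ) ( A2' | ε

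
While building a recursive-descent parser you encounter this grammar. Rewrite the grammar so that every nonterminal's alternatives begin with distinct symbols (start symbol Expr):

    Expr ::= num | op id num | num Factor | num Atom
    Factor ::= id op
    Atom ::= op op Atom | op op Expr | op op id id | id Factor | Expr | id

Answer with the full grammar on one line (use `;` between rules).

Expr ::= op id num | num Expr1; Factor ::= id op; Atom ::= Expr | op op Atom1 | id Atom2; Expr1 ::= ε | Factor | Atom; Atom1 ::= Atom | Expr | id id; Atom2 ::= Factor | ε

Expr has alternatives sharing prefix 'num': factor to Expr → num Expr1 with Expr1 → ε | Factor | Atom.
Atom has alternatives sharing prefix 'op op': factor to Atom → op op Atom1 with Atom1 → Atom | Expr | id id.
Atom has alternatives sharing prefix 'id': factor to Atom → id Atom2 with Atom2 → Factor | ε.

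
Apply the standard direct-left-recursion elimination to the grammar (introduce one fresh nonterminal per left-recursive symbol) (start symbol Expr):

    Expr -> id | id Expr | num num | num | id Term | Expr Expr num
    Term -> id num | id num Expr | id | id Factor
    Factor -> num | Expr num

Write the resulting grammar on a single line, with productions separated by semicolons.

Expr is directly left-recursive.
For Expr: α = {Expr num}, β = {id, id Expr, num num, num, id Term}. Rewrite as Expr → β Expr1 and Expr1 → α Expr1 | ε.

Expr -> id Expr1 | id Expr Expr1 | num num Expr1 | num Expr1 | id Term Expr1; Term -> id num | id num Expr | id | id Factor; Factor -> num | Expr num; Expr1 -> Expr num Expr1 | ε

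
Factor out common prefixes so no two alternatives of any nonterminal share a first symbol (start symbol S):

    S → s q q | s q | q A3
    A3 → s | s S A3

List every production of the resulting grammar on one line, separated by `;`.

S has alternatives sharing prefix 's q': factor to S → s q S' with S' → q | ε.
A3 has alternatives sharing prefix 's': factor to A3 → s A3' with A3' → ε | S A3.

S → q A3 | s q S'; A3 → s A3'; S' → q | ε; A3' → ε | S A3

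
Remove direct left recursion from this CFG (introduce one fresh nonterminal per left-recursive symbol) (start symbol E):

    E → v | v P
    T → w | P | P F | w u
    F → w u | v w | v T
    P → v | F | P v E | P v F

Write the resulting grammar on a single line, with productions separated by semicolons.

E → v | v P; T → w | P | P F | w u; F → w u | v w | v T; P → v P' | F P'; P' → v E P' | v F P' | ε

Directly left-recursive nonterminal: P.
For P: α = {v E, v F}, β = {v, F}. Rewrite as P → β P' and P' → α P' | ε.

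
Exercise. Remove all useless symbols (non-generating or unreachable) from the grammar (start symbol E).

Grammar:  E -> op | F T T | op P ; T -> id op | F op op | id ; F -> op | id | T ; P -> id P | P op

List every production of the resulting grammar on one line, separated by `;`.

Generating nonterminals: {E, F, T}.
Reachable from E after that: {E, F, T}.
Removed useless symbols: {P} and every production mentioning them.

E -> op | F T T; T -> id op | F op op | id; F -> op | id | T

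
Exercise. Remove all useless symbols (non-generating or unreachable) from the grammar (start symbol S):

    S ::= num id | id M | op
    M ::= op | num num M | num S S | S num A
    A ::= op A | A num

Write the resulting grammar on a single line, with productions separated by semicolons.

Generating nonterminals: {M, S}.
Reachable from S after that: {M, S}.
Removed useless symbols: {A} and every production mentioning them.

S ::= num id | id M | op; M ::= op | num num M | num S S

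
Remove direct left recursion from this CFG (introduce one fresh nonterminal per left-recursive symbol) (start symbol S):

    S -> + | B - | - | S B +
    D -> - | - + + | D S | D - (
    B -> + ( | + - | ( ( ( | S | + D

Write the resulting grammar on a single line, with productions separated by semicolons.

S -> + S' | B - S' | - S'; D -> - D' | - + + D'; B -> + ( | + - | ( ( ( | S | + D; S' -> B + S' | ε; D' -> S D' | - ( D' | ε

Directly left-recursive nonterminals: S, D.
For S: α = {B +}, β = {+, B -, -}. Rewrite as S → β S' and S' → α S' | ε.
For D: α = {S, - (}, β = {-, - + +}. Rewrite as D → β D' and D' → α D' | ε.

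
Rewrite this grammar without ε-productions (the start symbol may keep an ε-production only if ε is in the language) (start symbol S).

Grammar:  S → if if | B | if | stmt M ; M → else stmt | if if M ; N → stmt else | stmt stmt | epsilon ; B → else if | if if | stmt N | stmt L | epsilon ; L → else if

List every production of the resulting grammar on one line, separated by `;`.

S → if if | B | if | stmt M | ε; M → else stmt | if if M; N → stmt else | stmt stmt; B → else if | if if | stmt N | stmt | stmt L; L → else if

The nullable symbols are {B, N, S}.
ε ∈ L(G) since S is nullable, so keep S → ε.
Expand every rule over subsets of its nullable positions: B → stmt N gives stmt N | stmt.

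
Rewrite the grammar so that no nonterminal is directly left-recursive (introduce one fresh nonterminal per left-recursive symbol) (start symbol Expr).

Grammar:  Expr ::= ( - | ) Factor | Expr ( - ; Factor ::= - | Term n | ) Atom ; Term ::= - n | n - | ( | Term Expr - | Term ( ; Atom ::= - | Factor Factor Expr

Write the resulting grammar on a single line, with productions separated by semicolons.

Expr, Term are directly left-recursive.
For Expr: α = {( -}, β = {( -, ) Factor}. Rewrite as Expr → β Expr1 and Expr1 → α Expr1 | ε.
For Term: α = {Expr -, (}, β = {- n, n -, (}. Rewrite as Term → β Term1 and Term1 → α Term1 | ε.

Expr ::= ( - Expr1 | ) Factor Expr1; Factor ::= - | Term n | ) Atom; Term ::= - n Term1 | n - Term1 | ( Term1; Atom ::= - | Factor Factor Expr; Expr1 ::= ( - Expr1 | ε; Term1 ::= Expr - Term1 | ( Term1 | ε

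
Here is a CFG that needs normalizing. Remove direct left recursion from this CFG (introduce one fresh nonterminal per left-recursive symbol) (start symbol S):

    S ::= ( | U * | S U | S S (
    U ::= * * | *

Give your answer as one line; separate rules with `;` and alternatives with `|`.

S ::= ( S' | U * S'; U ::= * * | *; S' ::= U S' | S ( S' | ε

S is directly left-recursive.
For S: α = {U, S (}, β = {(, U *}. Rewrite as S → β S' and S' → α S' | ε.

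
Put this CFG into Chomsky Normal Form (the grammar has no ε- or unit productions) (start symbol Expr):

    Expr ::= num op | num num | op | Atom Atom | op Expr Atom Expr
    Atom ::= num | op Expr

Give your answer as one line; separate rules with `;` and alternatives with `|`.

Expr ::= X1 X2 | X1 X1 | op | Atom Atom | X2 Y1; Atom ::= num | X2 Expr; X1 ::= num; X2 ::= op; Y1 ::= Expr Y2; Y2 ::= Atom Expr

Introduce a nonterminal for each terminal appearing in a rule of length ≥ 2: X1 → num, X2 → op.
Binarize each right-hand side of length ≥ 3 by chaining fresh nonterminals (Y1, Y2, …): affected rules were Expr → X2 Expr Atom Expr.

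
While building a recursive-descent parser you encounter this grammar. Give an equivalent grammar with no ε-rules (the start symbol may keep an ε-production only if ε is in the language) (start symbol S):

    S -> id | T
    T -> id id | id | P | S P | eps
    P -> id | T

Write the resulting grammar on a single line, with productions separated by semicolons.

The nullable symbols are {P, S, T}.
ε ∈ L(G) since S is nullable, so keep S → ε.
Expand every rule over subsets of its nullable positions: T → S P gives S P | S.

S -> id | T | ε; T -> id id | id | P | S P | S; P -> id | T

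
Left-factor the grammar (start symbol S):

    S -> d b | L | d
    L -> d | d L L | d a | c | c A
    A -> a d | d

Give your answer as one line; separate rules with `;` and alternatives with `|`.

S has alternatives sharing prefix 'd': factor to S → d S' with S' → b | ε.
L has alternatives sharing prefix 'd': factor to L → d L' with L' → ε | L L | a.
L has alternatives sharing prefix 'c': factor to L → c L'' with L'' → ε | A.

S -> L | d S'; L -> d L' | c L''; A -> a d | d; S' -> b | ε; L' -> ε | L L | a; L'' -> ε | A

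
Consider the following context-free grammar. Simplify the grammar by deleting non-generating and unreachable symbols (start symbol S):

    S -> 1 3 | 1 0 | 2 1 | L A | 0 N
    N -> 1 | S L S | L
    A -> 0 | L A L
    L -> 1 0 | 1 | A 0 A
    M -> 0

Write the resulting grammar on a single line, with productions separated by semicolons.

S -> 1 3 | 1 0 | 2 1 | L A | 0 N; N -> 1 | S L S | L; A -> 0 | L A L; L -> 1 0 | 1 | A 0 A

Generating nonterminals: {A, L, M, N, S}.
Reachable from S after that: {A, L, N, S}.
Removed useless symbols: {M} and every production mentioning them.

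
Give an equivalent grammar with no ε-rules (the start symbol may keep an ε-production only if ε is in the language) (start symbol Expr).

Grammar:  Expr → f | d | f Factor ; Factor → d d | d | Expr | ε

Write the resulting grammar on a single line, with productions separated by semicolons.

Expr → f | d | f Factor; Factor → d d | d | Expr

Nullable set = {Factor}.
ε ∉ L(G), so no ε-production is kept.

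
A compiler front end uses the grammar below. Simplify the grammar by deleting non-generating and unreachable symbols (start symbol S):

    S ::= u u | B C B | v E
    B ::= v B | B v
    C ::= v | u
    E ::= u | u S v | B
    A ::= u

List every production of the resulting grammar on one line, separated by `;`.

Generating nonterminals: {A, C, E, S}.
Reachable from S after that: {E, S}.
Removed useless symbols: {A, B, C} and every production mentioning them.

S ::= u u | v E; E ::= u | u S v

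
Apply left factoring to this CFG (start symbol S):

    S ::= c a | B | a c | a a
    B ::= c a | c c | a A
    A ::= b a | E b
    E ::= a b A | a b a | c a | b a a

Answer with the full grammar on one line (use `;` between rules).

S ::= c a | B | a S'; B ::= a A | c B'; A ::= b a | E b; E ::= c a | b a a | a b E'; S' ::= c | a; B' ::= a | c; E' ::= A | a

S has alternatives sharing prefix 'a': factor to S → a S' with S' → c | a.
B has alternatives sharing prefix 'c': factor to B → c B' with B' → a | c.
E has alternatives sharing prefix 'a b': factor to E → a b E' with E' → A | a.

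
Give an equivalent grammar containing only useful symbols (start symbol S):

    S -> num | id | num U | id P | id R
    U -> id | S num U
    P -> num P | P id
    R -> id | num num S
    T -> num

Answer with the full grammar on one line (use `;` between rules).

S -> num | id | num U | id R; U -> id | S num U; R -> id | num num S

Generating nonterminals: {R, S, T, U}.
Reachable from S after that: {R, S, U}.
Removed useless symbols: {P, T} and every production mentioning them.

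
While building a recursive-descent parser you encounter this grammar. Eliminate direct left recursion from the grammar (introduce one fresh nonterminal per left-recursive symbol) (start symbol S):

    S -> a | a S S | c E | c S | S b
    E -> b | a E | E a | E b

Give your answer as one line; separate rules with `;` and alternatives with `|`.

Left recursion appears on S, E.
For S: α = {b}, β = {a, a S S, c E, c S}. Rewrite as S → β S' and S' → α S' | ε.
For E: α = {a, b}, β = {b, a E}. Rewrite as E → β E' and E' → α E' | ε.

S -> a S' | a S S S' | c E S' | c S S'; E -> b E' | a E E'; S' -> b S' | ε; E' -> a E' | b E' | ε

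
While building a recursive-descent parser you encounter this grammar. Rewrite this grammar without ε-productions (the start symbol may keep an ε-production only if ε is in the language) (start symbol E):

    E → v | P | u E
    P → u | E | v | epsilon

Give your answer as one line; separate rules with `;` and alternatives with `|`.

E → v | P | u E | u | ε; P → u | E | v

The nullable symbols are {E, P}.
ε ∈ L(G) since E is nullable, so keep E → ε.
Expand every rule over subsets of its nullable positions: E → u E gives u E | u.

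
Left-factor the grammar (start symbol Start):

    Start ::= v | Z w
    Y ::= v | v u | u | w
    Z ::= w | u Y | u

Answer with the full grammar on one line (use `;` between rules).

Start ::= v | Z w; Y ::= u | w | v Y1; Z ::= w | u Z1; Y1 ::= ε | u; Z1 ::= Y | ε

Y has alternatives sharing prefix 'v': factor to Y → v Y1 with Y1 → ε | u.
Z has alternatives sharing prefix 'u': factor to Z → u Z1 with Z1 → Y | ε.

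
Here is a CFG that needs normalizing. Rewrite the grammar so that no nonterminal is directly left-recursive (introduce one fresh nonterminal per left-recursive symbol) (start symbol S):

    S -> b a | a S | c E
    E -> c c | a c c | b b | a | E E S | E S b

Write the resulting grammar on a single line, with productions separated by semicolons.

Left recursion appears on E.
For E: α = {E S, S b}, β = {c c, a c c, b b, a}. Rewrite as E → β E' and E' → α E' | ε.

S -> b a | a S | c E; E -> c c E' | a c c E' | b b E' | a E'; E' -> E S E' | S b E' | ε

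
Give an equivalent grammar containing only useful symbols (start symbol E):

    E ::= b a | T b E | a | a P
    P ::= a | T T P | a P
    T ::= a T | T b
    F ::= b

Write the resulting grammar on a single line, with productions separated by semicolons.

Generating nonterminals: {E, F, P}.
Reachable from E after that: {E, P}.
Removed useless symbols: {F, T} and every production mentioning them.

E ::= b a | a | a P; P ::= a | a P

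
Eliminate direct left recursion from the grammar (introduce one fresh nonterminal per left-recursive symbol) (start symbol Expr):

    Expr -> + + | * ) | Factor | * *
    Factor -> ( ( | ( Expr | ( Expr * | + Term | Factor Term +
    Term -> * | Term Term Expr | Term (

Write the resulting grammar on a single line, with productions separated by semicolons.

Expr -> + + | * ) | Factor | * *; Factor -> ( ( Factor1 | ( Expr Factor1 | ( Expr * Factor1 | + Term Factor1; Term -> * Term1; Factor1 -> Term + Factor1 | eps; Term1 -> Term Expr Term1 | ( Term1 | eps

Directly left-recursive nonterminals: Factor, Term.
For Factor: α = {Term +}, β = {( (, ( Expr, ( Expr *, + Term}. Rewrite as Factor → β Factor1 and Factor1 → α Factor1 | ε.
For Term: α = {Term Expr, (}, β = {*}. Rewrite as Term → β Term1 and Term1 → α Term1 | ε.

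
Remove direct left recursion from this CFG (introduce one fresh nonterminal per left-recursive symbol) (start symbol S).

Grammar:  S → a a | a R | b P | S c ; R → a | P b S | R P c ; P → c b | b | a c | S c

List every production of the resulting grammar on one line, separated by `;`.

S → a a S' | a R S' | b P S'; R → a R' | P b S R'; P → c b | b | a c | S c; S' → c S' | ε; R' → P c R' | ε

Left recursion appears on S, R.
For S: α = {c}, β = {a a, a R, b P}. Rewrite as S → β S' and S' → α S' | ε.
For R: α = {P c}, β = {a, P b S}. Rewrite as R → β R' and R' → α R' | ε.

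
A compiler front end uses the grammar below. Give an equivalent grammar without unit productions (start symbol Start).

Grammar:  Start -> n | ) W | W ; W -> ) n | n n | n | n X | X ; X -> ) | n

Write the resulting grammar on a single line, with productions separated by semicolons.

Unit pairs: Start ⇒* {W, X}; W ⇒* {X}.
For each unit pair (A, B), copy every non-unit production of B to A, then drop all unit productions.

Start -> n | ) W | ) | ) n | n n | n X; W -> ) | n | ) n | n n | n X; X -> ) | n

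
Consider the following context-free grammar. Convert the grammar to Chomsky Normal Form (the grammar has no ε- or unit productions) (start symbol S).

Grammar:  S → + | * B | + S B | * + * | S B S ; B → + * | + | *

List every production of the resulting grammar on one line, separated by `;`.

Introduce a nonterminal for each terminal appearing in a rule of length ≥ 2: X1 → *, X2 → +.
Binarize each right-hand side of length ≥ 3 by chaining fresh nonterminals (Y1, Y2, …): affected rules were S → X2 S B; S → X1 X2 X1; S → S B S.

S → + | X1 B | X2 Y1 | X1 Y2 | S Y3; B → X2 X1 | + | *; X1 → *; X2 → +; Y1 → S B; Y2 → X2 X1; Y3 → B S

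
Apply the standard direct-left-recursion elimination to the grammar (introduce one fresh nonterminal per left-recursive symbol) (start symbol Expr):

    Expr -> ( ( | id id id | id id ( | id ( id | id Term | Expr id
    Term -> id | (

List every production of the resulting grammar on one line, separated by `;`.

Directly left-recursive nonterminal: Expr.
For Expr: α = {id}, β = {( (, id id id, id id (, id ( id, id Term}. Rewrite as Expr → β Expr1 and Expr1 → α Expr1 | ε.

Expr -> ( ( Expr1 | id id id Expr1 | id id ( Expr1 | id ( id Expr1 | id Term Expr1; Term -> id | (; Expr1 -> id Expr1 | ε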